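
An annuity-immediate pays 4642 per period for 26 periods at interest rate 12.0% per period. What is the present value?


PV = PMT * (1 - (1+i)^(-n)) / i
= 4642 * (1 - (1+0.12)^(-26)) / 0.12
= 4642 * (1 - 0.052521) / 0.12
= 4642 * 7.89566
= 36651.6534


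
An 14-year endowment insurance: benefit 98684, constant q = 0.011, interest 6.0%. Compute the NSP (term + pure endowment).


Term component = 9496.8237
Pure endowment = 14_p_x * v^14 * benefit = 0.856541 * 0.442301 * 98684 = 37386.3195
NSP = 46883.1433


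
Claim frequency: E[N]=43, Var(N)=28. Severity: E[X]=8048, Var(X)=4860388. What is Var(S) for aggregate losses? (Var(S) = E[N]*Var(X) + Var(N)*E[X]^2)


Var(S) = E[N]*Var(X) + Var(N)*E[X]^2
= 43*4860388 + 28*8048^2
= 208996684 + 1813568512
= 2.0226e+09


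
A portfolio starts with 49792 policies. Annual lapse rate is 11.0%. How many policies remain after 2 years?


remaining = initial * (1 - lapse)^years
= 49792 * (1 - 0.11)^2
= 49792 * 0.7921
= 39440.2432


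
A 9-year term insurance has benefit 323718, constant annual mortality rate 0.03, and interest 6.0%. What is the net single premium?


NSP = benefit * sum_{k=0}^{n-1} k_p_x * q * v^(k+1)
With constant q=0.03, v=0.943396
Sum = 0.18334
NSP = 323718 * 0.18334
= 59350.5018


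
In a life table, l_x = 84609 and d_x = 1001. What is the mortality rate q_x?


q_x = d_x / l_x
= 1001 / 84609
= 0.0118


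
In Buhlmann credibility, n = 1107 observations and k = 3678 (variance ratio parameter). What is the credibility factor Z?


Z = n / (n + k)
= 1107 / (1107 + 3678)
= 1107 / 4785
= 0.2313


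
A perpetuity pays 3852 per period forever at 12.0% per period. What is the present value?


PV = PMT / i
= 3852 / 0.12
= 32100.0


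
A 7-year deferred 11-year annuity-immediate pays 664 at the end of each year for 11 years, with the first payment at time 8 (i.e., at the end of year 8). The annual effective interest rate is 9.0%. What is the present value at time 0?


PV at time 7 of the 11-year annuity-immediate:
a_n = 664 * (1-(1+0.09)^(-11))/0.09 = 4518.6465
Discount back 7 years to time 0:
PV = 4518.6465 * (1+0.09)^(-7)
= 4518.6465 * 0.547034
= 2471.8544


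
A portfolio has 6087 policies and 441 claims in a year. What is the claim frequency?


frequency = claims / policies
= 441 / 6087
= 0.0724


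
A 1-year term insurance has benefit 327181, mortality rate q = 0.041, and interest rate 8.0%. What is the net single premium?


NSP = benefit * q * v
v = 1/(1+i) = 0.925926
NSP = 327181 * 0.041 * 0.925926
= 12420.7602


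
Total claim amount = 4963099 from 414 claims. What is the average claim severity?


severity = total / number
= 4963099 / 414
= 11988.1618


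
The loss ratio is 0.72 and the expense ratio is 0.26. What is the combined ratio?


Combined ratio = loss ratio + expense ratio
= 0.72 + 0.26
= 0.98


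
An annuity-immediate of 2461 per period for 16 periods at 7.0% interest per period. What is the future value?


FV = PMT * ((1+i)^n - 1) / i
= 2461 * ((1.07)^16 - 1) / 0.07
= 2461 * (2.952164 - 1) / 0.07
= 68632.4998


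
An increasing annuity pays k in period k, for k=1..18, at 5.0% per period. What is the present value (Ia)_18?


(Ia)_n = sum_{k=1}^{n} k * v^k, v = 1/(1+i)
v = 0.952381
Sum computed term by term:
(Ia)_18 = 95.8939


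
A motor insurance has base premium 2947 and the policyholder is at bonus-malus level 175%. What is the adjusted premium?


adjusted = base * BM_level / 100
= 2947 * 175 / 100
= 2947 * 1.75
= 5157.25


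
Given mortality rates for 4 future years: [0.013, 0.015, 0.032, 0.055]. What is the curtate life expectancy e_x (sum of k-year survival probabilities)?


e_x = sum_{k=1}^{n} k_p_x
k_p_x values:
  1_p_x = 0.987
  2_p_x = 0.972195
  3_p_x = 0.941085
  4_p_x = 0.889325
e_x = 3.7896


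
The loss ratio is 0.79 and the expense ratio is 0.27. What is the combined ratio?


Combined ratio = loss ratio + expense ratio
= 0.79 + 0.27
= 1.06


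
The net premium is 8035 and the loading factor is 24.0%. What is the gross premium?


Gross = net * (1 + loading)
= 8035 * (1 + 0.24)
= 8035 * 1.24
= 9963.4


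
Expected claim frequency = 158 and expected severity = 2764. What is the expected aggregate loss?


E[S] = E[N] * E[X]
= 158 * 2764
= 436712


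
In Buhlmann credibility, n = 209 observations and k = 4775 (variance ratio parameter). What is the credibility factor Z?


Z = n / (n + k)
= 209 / (209 + 4775)
= 209 / 4984
= 0.0419


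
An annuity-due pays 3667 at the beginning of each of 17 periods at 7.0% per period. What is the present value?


PV_due = PMT * (1-(1+i)^(-n))/i * (1+i)
PV_immediate = 35801.7387
PV_due = 35801.7387 * 1.07
= 38307.8604


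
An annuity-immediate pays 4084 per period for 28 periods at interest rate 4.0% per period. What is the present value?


PV = PMT * (1 - (1+i)^(-n)) / i
= 4084 * (1 - (1+0.04)^(-28)) / 0.04
= 4084 * (1 - 0.333477) / 0.04
= 4084 * 16.663063
= 68051.9502


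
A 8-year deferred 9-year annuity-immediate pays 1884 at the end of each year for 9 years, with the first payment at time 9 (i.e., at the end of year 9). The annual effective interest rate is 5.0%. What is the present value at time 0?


PV at time 8 of the 9-year annuity-immediate:
a_n = 1884 * (1-(1+0.05)^(-9))/0.05 = 13391.136
Discount back 8 years to time 0:
PV = 13391.136 * (1+0.05)^(-8)
= 13391.136 * 0.676839
= 9063.648


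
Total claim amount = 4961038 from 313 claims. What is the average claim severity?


severity = total / number
= 4961038 / 313
= 15849.9617


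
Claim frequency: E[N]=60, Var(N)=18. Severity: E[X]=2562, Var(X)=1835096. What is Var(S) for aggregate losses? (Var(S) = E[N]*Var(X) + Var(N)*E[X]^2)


Var(S) = E[N]*Var(X) + Var(N)*E[X]^2
= 60*1835096 + 18*2562^2
= 110105760 + 118149192
= 2.2825e+08


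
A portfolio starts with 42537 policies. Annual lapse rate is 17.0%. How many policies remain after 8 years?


remaining = initial * (1 - lapse)^years
= 42537 * (1 - 0.17)^8
= 42537 * 0.225229
= 9580.5755


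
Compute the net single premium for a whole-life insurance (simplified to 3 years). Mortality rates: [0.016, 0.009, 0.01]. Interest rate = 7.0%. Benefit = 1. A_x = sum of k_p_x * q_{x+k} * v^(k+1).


v = 0.934579
Year 0: k_p_x=1.0, q=0.016, term=0.014953
Year 1: k_p_x=0.984, q=0.009, term=0.007735
Year 2: k_p_x=0.975144, q=0.01, term=0.00796
A_x = 0.0306


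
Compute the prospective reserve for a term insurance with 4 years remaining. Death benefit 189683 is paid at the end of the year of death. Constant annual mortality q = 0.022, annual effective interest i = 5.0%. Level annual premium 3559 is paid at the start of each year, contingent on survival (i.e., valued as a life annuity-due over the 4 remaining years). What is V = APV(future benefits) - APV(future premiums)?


v = 1/(1+i) = 0.952381
APV(future benefits) per unit = sum_{k=0}^{3} k_p_x * q * v^(k+1) = 0.075576
APV(future benefits) = 189683 * 0.075576 = 14335.5651
Life annuity-due factor ä_{x:4} = sum_{k=0}^{3} k_p_x * v^k = 3.607057
APV(future premiums) = 3559 * 3.607057 = 12837.5165
V = 14335.5651 - 12837.5165
= 1498.0486


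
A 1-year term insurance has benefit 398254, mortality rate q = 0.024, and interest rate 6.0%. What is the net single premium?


NSP = benefit * q * v
v = 1/(1+i) = 0.943396
NSP = 398254 * 0.024 * 0.943396
= 9017.0717


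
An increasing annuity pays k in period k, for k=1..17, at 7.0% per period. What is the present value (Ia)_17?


(Ia)_n = sum_{k=1}^{n} k * v^k, v = 1/(1+i)
v = 0.934579
Sum computed term by term:
(Ia)_17 = 72.3555


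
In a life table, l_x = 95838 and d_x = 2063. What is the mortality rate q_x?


q_x = d_x / l_x
= 2063 / 95838
= 0.0215


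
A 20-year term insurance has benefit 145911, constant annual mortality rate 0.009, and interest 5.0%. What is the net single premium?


NSP = benefit * sum_{k=0}^{n-1} k_p_x * q * v^(k+1)
With constant q=0.009, v=0.952381
Sum = 0.10456
NSP = 145911 * 0.10456
= 15256.5205


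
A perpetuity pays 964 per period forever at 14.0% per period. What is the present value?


PV = PMT / i
= 964 / 0.14
= 6885.7143


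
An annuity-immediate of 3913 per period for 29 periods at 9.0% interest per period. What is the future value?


FV = PMT * ((1+i)^n - 1) / i
= 3913 * ((1.09)^29 - 1) / 0.09
= 3913 * (12.172182 - 1) / 0.09
= 485741.6498


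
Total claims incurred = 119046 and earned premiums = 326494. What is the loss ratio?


Loss ratio = claims / premiums
= 119046 / 326494
= 0.3646


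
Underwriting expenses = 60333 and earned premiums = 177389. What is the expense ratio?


Expense ratio = expenses / premiums
= 60333 / 177389
= 0.3401


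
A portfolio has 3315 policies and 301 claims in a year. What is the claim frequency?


frequency = claims / policies
= 301 / 3315
= 0.0908


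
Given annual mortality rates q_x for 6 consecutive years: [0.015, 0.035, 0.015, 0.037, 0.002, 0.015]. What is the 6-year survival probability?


p_k = 1 - q_k for each year
Survival = product of (1 - q_k)
= 0.985 * 0.965 * 0.985 * 0.963 * 0.998 * 0.985
= 0.8863


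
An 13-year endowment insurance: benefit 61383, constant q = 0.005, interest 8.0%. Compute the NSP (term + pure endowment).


Term component = 2366.8505
Pure endowment = 13_p_x * v^13 * benefit = 0.936915 * 0.367698 * 61383 = 21146.541
NSP = 23513.3915


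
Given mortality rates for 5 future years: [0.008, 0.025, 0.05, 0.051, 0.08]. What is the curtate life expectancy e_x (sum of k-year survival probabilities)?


e_x = sum_{k=1}^{n} k_p_x
k_p_x values:
  1_p_x = 0.992
  2_p_x = 0.9672
  3_p_x = 0.91884
  4_p_x = 0.871979
  5_p_x = 0.802221
e_x = 4.5522


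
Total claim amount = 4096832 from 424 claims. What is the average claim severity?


severity = total / number
= 4096832 / 424
= 9662.3396


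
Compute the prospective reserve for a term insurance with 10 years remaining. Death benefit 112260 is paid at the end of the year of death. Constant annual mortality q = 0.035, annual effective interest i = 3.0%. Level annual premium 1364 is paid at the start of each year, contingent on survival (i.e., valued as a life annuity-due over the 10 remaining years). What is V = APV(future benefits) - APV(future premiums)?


v = 1/(1+i) = 0.970874
APV(future benefits) per unit = sum_{k=0}^{9} k_p_x * q * v^(k+1) = 0.257882
APV(future benefits) = 112260 * 0.257882 = 28949.864
Life annuity-due factor ä_{x:10} = sum_{k=0}^{9} k_p_x * v^k = 7.589107
APV(future premiums) = 1364 * 7.589107 = 10351.5418
V = 28949.864 - 10351.5418
= 18598.3222


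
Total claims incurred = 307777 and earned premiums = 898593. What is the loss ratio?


Loss ratio = claims / premiums
= 307777 / 898593
= 0.3425


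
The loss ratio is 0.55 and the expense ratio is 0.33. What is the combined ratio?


Combined ratio = loss ratio + expense ratio
= 0.55 + 0.33
= 0.88


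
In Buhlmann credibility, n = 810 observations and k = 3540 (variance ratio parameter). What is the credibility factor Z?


Z = n / (n + k)
= 810 / (810 + 3540)
= 810 / 4350
= 0.1862


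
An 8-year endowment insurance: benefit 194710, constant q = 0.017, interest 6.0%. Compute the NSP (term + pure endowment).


Term component = 19473.8593
Pure endowment = 8_p_x * v^8 * benefit = 0.871823 * 0.627412 * 194710 = 106504.8726
NSP = 125978.7319


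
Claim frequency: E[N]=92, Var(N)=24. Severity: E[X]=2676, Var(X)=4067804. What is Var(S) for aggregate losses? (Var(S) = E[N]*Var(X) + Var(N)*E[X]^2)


Var(S) = E[N]*Var(X) + Var(N)*E[X]^2
= 92*4067804 + 24*2676^2
= 374237968 + 171863424
= 5.4610e+08


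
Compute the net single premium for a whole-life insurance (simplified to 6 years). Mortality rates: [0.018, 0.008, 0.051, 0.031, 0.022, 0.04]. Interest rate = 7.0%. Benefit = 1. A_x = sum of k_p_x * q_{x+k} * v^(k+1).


v = 0.934579
Year 0: k_p_x=1.0, q=0.018, term=0.016822
Year 1: k_p_x=0.982, q=0.008, term=0.006862
Year 2: k_p_x=0.974144, q=0.051, term=0.040555
Year 3: k_p_x=0.924463, q=0.031, term=0.021863
Year 4: k_p_x=0.895804, q=0.022, term=0.014051
Year 5: k_p_x=0.876097, q=0.04, term=0.023351
A_x = 0.1235


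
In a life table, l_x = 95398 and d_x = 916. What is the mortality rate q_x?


q_x = d_x / l_x
= 916 / 95398
= 0.0096


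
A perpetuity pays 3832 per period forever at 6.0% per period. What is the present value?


PV = PMT / i
= 3832 / 0.06
= 63866.6667


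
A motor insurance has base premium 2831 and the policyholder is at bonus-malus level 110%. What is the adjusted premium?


adjusted = base * BM_level / 100
= 2831 * 110 / 100
= 2831 * 1.1
= 3114.1


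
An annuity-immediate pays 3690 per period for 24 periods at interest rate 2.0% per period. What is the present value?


PV = PMT * (1 - (1+i)^(-n)) / i
= 3690 * (1 - (1+0.02)^(-24)) / 0.02
= 3690 * (1 - 0.621721) / 0.02
= 3690 * 18.913926
= 69792.3855


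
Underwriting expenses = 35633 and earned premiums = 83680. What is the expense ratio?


Expense ratio = expenses / premiums
= 35633 / 83680
= 0.4258


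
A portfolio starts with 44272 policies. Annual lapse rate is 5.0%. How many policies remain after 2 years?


remaining = initial * (1 - lapse)^years
= 44272 * (1 - 0.05)^2
= 44272 * 0.9025
= 39955.48


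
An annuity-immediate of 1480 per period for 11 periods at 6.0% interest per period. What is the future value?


FV = PMT * ((1+i)^n - 1) / i
= 1480 * ((1.06)^11 - 1) / 0.06
= 1480 * (1.898299 - 1) / 0.06
= 22158.0311


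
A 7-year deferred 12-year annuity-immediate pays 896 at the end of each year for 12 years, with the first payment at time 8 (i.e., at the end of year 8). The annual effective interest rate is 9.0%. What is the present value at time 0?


PV at time 7 of the 12-year annuity-immediate:
a_n = 896 * (1-(1+0.09)^(-12))/0.09 = 6416.0098
Discount back 7 years to time 0:
PV = 6416.0098 * (1+0.09)^(-7)
= 6416.0098 * 0.547034
= 3509.7771


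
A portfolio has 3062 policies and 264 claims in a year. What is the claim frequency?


frequency = claims / policies
= 264 / 3062
= 0.0862


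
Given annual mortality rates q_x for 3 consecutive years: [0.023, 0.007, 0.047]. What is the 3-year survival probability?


p_k = 1 - q_k for each year
Survival = product of (1 - q_k)
= 0.977 * 0.993 * 0.953
= 0.9246


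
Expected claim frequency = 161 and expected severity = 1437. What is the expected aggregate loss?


E[S] = E[N] * E[X]
= 161 * 1437
= 231357


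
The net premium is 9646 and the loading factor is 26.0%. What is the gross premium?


Gross = net * (1 + loading)
= 9646 * (1 + 0.26)
= 9646 * 1.26
= 12153.96


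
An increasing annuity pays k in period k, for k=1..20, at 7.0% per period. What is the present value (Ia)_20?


(Ia)_n = sum_{k=1}^{n} k * v^k, v = 1/(1+i)
v = 0.934579
Sum computed term by term:
(Ia)_20 = 88.1031


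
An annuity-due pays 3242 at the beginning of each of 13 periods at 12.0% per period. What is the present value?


PV_due = PMT * (1-(1+i)^(-n))/i * (1+i)
PV_immediate = 20825.144
PV_due = 20825.144 * 1.12
= 23324.1612


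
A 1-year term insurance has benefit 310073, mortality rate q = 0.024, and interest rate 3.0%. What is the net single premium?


NSP = benefit * q * v
v = 1/(1+i) = 0.970874
NSP = 310073 * 0.024 * 0.970874
= 7225.0019


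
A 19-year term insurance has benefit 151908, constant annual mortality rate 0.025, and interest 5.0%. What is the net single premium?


NSP = benefit * sum_{k=0}^{n-1} k_p_x * q * v^(k+1)
With constant q=0.025, v=0.952381
Sum = 0.251794
NSP = 151908 * 0.251794
= 38249.4487


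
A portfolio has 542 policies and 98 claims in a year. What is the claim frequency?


frequency = claims / policies
= 98 / 542
= 0.1808


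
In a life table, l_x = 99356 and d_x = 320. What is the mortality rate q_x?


q_x = d_x / l_x
= 320 / 99356
= 0.0032


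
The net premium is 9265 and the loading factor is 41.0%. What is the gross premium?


Gross = net * (1 + loading)
= 9265 * (1 + 0.41)
= 9265 * 1.41
= 13063.65


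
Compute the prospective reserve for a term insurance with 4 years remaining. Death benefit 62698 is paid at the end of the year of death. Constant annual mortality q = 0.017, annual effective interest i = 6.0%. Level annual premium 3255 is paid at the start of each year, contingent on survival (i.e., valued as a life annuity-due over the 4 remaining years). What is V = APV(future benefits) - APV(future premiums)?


v = 1/(1+i) = 0.943396
APV(future benefits) per unit = sum_{k=0}^{3} k_p_x * q * v^(k+1) = 0.057493
APV(future benefits) = 62698 * 0.057493 = 3604.7133
Life annuity-due factor ä_{x:4} = sum_{k=0}^{3} k_p_x * v^k = 3.584875
APV(future premiums) = 3255 * 3.584875 = 11668.7674
V = 3604.7133 - 11668.7674
= -8064.0541


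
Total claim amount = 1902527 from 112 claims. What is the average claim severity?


severity = total / number
= 1902527 / 112
= 16986.8482


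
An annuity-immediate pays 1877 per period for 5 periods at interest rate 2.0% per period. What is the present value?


PV = PMT * (1 - (1+i)^(-n)) / i
= 1877 * (1 - (1+0.02)^(-5)) / 0.02
= 1877 * (1 - 0.905731) / 0.02
= 1877 * 4.71346
= 8847.1635


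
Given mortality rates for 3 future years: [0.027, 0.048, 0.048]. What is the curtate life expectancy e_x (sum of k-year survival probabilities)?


e_x = sum_{k=1}^{n} k_p_x
k_p_x values:
  1_p_x = 0.973
  2_p_x = 0.926296
  3_p_x = 0.881834
e_x = 2.7811


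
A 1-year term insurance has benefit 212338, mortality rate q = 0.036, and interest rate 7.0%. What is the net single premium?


NSP = benefit * q * v
v = 1/(1+i) = 0.934579
NSP = 212338 * 0.036 * 0.934579
= 7144.0822


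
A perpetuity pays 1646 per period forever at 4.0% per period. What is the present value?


PV = PMT / i
= 1646 / 0.04
= 41150.0


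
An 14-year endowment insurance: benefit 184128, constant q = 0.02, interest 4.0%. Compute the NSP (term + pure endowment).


Term component = 34664.5853
Pure endowment = 14_p_x * v^14 * benefit = 0.753642 * 0.577475 * 184128 = 80134.2442
NSP = 114798.8295


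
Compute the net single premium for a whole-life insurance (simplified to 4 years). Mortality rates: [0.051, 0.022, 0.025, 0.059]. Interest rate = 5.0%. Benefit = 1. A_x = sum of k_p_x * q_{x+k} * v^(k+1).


v = 0.952381
Year 0: k_p_x=1.0, q=0.051, term=0.048571
Year 1: k_p_x=0.949, q=0.022, term=0.018937
Year 2: k_p_x=0.928122, q=0.025, term=0.020044
Year 3: k_p_x=0.904919, q=0.059, term=0.043924
A_x = 0.1315


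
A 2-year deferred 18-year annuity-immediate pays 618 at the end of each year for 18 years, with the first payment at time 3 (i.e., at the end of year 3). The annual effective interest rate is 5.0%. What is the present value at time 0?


PV at time 2 of the 18-year annuity-immediate:
a_n = 618 * (1-(1+0.05)^(-18))/0.05 = 7224.1647
Discount back 2 years to time 0:
PV = 7224.1647 * (1+0.05)^(-2)
= 7224.1647 * 0.907029
= 6552.5303


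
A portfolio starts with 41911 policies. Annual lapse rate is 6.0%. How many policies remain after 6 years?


remaining = initial * (1 - lapse)^years
= 41911 * (1 - 0.06)^6
= 41911 * 0.68987
= 28913.1324


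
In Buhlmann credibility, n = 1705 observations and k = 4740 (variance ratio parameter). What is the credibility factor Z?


Z = n / (n + k)
= 1705 / (1705 + 4740)
= 1705 / 6445
= 0.2645


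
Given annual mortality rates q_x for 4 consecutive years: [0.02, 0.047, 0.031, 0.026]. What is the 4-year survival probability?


p_k = 1 - q_k for each year
Survival = product of (1 - q_k)
= 0.98 * 0.953 * 0.969 * 0.974
= 0.8815


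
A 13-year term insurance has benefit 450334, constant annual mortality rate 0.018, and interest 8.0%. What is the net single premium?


NSP = benefit * sum_{k=0}^{n-1} k_p_x * q * v^(k+1)
With constant q=0.018, v=0.925926
Sum = 0.130342
NSP = 450334 * 0.130342
= 58697.2462


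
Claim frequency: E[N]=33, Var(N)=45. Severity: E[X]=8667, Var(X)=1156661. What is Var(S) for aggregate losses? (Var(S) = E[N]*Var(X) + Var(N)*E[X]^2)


Var(S) = E[N]*Var(X) + Var(N)*E[X]^2
= 33*1156661 + 45*8667^2
= 38169813 + 3380260005
= 3.4184e+09


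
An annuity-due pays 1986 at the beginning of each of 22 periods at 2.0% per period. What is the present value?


PV_due = PMT * (1-(1+i)^(-n))/i * (1+i)
PV_immediate = 35068.8837
PV_due = 35068.8837 * 1.02
= 35770.2614


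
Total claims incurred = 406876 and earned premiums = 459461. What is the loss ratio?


Loss ratio = claims / premiums
= 406876 / 459461
= 0.8856


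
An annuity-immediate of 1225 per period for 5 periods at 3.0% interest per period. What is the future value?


FV = PMT * ((1+i)^n - 1) / i
= 1225 * ((1.03)^5 - 1) / 0.03
= 1225 * (1.159274 - 1) / 0.03
= 6503.6914


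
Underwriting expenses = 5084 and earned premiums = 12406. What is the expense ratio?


Expense ratio = expenses / premiums
= 5084 / 12406
= 0.4098


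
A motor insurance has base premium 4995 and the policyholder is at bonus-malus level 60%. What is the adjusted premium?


adjusted = base * BM_level / 100
= 4995 * 60 / 100
= 4995 * 0.6
= 2997.0


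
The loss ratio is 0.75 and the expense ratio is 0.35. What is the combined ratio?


Combined ratio = loss ratio + expense ratio
= 0.75 + 0.35
= 1.1


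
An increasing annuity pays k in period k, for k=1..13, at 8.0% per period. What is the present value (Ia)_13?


(Ia)_n = sum_{k=1}^{n} k * v^k, v = 1/(1+i)
v = 0.925926
Sum computed term by term:
(Ia)_13 = 46.9501


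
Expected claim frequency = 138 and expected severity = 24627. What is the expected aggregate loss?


E[S] = E[N] * E[X]
= 138 * 24627
= 3.3985e+06


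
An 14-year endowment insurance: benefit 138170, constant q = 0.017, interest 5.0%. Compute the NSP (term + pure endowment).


Term component = 21130.118
Pure endowment = 14_p_x * v^14 * benefit = 0.786592 * 0.505068 * 138170 = 54892.4759
NSP = 76022.594


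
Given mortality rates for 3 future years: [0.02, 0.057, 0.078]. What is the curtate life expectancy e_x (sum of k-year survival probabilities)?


e_x = sum_{k=1}^{n} k_p_x
k_p_x values:
  1_p_x = 0.98
  2_p_x = 0.92414
  3_p_x = 0.852057
e_x = 2.7562


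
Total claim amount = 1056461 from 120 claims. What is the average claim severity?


severity = total / number
= 1056461 / 120
= 8803.8417


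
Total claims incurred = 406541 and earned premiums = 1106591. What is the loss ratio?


Loss ratio = claims / premiums
= 406541 / 1106591
= 0.3674


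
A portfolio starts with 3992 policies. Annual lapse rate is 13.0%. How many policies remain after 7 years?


remaining = initial * (1 - lapse)^years
= 3992 * (1 - 0.13)^7
= 3992 * 0.377255
= 1506.0011


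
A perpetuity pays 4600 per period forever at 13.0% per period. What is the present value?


PV = PMT / i
= 4600 / 0.13
= 35384.6154


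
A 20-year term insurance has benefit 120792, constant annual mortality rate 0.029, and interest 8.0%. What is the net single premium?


NSP = benefit * sum_{k=0}^{n-1} k_p_x * q * v^(k+1)
With constant q=0.029, v=0.925926
Sum = 0.234368
NSP = 120792 * 0.234368
= 28309.7862


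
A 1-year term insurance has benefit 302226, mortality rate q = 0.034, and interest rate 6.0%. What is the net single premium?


NSP = benefit * q * v
v = 1/(1+i) = 0.943396
NSP = 302226 * 0.034 * 0.943396
= 9694.0415


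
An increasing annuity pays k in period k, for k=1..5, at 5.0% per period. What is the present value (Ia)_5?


(Ia)_n = sum_{k=1}^{n} k * v^k, v = 1/(1+i)
v = 0.952381
Sum computed term by term:
(Ia)_5 = 12.5664


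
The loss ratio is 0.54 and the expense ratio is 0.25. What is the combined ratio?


Combined ratio = loss ratio + expense ratio
= 0.54 + 0.25
= 0.79


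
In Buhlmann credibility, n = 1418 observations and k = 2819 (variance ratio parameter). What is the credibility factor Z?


Z = n / (n + k)
= 1418 / (1418 + 2819)
= 1418 / 4237
= 0.3347


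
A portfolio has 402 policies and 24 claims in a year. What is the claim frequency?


frequency = claims / policies
= 24 / 402
= 0.0597


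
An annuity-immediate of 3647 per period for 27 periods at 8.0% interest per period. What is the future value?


FV = PMT * ((1+i)^n - 1) / i
= 3647 * ((1.08)^27 - 1) / 0.08
= 3647 * (7.988061 - 1) / 0.08
= 318568.2522


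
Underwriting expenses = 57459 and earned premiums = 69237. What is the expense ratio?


Expense ratio = expenses / premiums
= 57459 / 69237
= 0.8299


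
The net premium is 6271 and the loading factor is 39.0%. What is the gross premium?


Gross = net * (1 + loading)
= 6271 * (1 + 0.39)
= 6271 * 1.39
= 8716.69


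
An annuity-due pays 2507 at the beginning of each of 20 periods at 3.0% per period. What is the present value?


PV_due = PMT * (1-(1+i)^(-n))/i * (1+i)
PV_immediate = 37297.8295
PV_due = 37297.8295 * 1.03
= 38416.7644


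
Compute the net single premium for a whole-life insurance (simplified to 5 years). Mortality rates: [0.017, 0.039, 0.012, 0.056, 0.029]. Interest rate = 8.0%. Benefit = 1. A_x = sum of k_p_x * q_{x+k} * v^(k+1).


v = 0.925926
Year 0: k_p_x=1.0, q=0.017, term=0.015741
Year 1: k_p_x=0.983, q=0.039, term=0.032868
Year 2: k_p_x=0.944663, q=0.012, term=0.008999
Year 3: k_p_x=0.933327, q=0.056, term=0.038417
Year 4: k_p_x=0.881061, q=0.029, term=0.017389
A_x = 0.1134


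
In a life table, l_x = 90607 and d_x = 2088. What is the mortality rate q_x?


q_x = d_x / l_x
= 2088 / 90607
= 0.023


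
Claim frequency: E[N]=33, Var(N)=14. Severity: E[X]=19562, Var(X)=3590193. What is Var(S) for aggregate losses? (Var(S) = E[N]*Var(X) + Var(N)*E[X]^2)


Var(S) = E[N]*Var(X) + Var(N)*E[X]^2
= 33*3590193 + 14*19562^2
= 118476369 + 5357405816
= 5.4759e+09


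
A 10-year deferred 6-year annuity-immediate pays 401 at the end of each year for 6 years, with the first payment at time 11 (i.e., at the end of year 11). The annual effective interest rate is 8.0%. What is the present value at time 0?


PV at time 10 of the 6-year annuity-immediate:
a_n = 401 * (1-(1+0.08)^(-6))/0.08 = 1853.7747
Discount back 10 years to time 0:
PV = 1853.7747 * (1+0.08)^(-10)
= 1853.7747 * 0.463193
= 858.6564


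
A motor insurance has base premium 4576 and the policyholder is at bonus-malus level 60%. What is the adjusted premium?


adjusted = base * BM_level / 100
= 4576 * 60 / 100
= 4576 * 0.6
= 2745.6


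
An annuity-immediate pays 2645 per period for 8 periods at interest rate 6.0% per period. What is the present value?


PV = PMT * (1 - (1+i)^(-n)) / i
= 2645 * (1 - (1+0.06)^(-8)) / 0.06
= 2645 * (1 - 0.627412) / 0.06
= 2645 * 6.209794
= 16424.9046


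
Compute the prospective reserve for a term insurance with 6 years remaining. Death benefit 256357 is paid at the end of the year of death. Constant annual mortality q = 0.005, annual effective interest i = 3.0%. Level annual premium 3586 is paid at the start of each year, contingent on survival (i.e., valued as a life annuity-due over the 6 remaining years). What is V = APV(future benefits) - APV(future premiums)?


v = 1/(1+i) = 0.970874
APV(future benefits) per unit = sum_{k=0}^{5} k_p_x * q * v^(k+1) = 0.026761
APV(future benefits) = 256357 * 0.026761 = 6860.4173
Life annuity-due factor ä_{x:6} = sum_{k=0}^{5} k_p_x * v^k = 5.512804
APV(future premiums) = 3586 * 5.512804 = 19768.9161
V = 6860.4173 - 19768.9161
= -12908.4988


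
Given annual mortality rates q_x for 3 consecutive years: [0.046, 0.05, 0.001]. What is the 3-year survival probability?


p_k = 1 - q_k for each year
Survival = product of (1 - q_k)
= 0.954 * 0.95 * 0.999
= 0.9054


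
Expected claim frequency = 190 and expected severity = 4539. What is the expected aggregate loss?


E[S] = E[N] * E[X]
= 190 * 4539
= 862410


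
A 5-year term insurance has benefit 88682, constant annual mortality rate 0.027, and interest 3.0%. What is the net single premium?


NSP = benefit * sum_{k=0}^{n-1} k_p_x * q * v^(k+1)
With constant q=0.027, v=0.970874
Sum = 0.117342
NSP = 88682 * 0.117342
= 10406.1439


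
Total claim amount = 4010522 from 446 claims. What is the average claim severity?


severity = total / number
= 4010522 / 446
= 8992.2018


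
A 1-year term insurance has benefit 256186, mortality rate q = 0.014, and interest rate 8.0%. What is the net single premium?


NSP = benefit * q * v
v = 1/(1+i) = 0.925926
NSP = 256186 * 0.014 * 0.925926
= 3320.9296


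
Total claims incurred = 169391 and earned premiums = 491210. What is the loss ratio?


Loss ratio = claims / premiums
= 169391 / 491210
= 0.3448


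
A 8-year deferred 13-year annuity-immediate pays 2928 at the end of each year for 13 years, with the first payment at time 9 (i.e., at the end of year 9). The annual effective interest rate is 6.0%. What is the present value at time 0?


PV at time 8 of the 13-year annuity-immediate:
a_n = 2928 * (1-(1+0.06)^(-13))/0.06 = 25920.6557
Discount back 8 years to time 0:
PV = 25920.6557 * (1+0.06)^(-8)
= 25920.6557 * 0.627412
= 16262.9401


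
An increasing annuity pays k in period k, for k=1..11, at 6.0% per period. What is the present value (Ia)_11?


(Ia)_n = sum_{k=1}^{n} k * v^k, v = 1/(1+i)
v = 0.943396
Sum computed term by term:
(Ia)_11 = 42.7571


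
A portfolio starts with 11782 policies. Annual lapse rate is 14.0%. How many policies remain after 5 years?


remaining = initial * (1 - lapse)^years
= 11782 * (1 - 0.14)^5
= 11782 * 0.470427
= 5542.5711


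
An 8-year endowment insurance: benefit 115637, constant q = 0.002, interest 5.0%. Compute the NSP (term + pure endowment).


Term component = 1485.1107
Pure endowment = 8_p_x * v^8 * benefit = 0.984112 * 0.676839 * 115637 = 77024.1215
NSP = 78509.2322


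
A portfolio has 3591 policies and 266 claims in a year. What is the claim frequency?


frequency = claims / policies
= 266 / 3591
= 0.0741


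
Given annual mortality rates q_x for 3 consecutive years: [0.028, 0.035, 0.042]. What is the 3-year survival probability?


p_k = 1 - q_k for each year
Survival = product of (1 - q_k)
= 0.972 * 0.965 * 0.958
= 0.8986


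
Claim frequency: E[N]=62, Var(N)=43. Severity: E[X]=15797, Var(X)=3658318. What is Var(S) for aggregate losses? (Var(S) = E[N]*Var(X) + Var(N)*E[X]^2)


Var(S) = E[N]*Var(X) + Var(N)*E[X]^2
= 62*3658318 + 43*15797^2
= 226815716 + 10730443987
= 1.0957e+10


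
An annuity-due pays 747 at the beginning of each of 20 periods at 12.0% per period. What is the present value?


PV_due = PMT * (1-(1+i)^(-n))/i * (1+i)
PV_immediate = 5579.6744
PV_due = 5579.6744 * 1.12
= 6249.2353


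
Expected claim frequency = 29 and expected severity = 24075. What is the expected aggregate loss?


E[S] = E[N] * E[X]
= 29 * 24075
= 698175


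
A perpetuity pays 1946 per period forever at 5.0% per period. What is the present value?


PV = PMT / i
= 1946 / 0.05
= 38920.0


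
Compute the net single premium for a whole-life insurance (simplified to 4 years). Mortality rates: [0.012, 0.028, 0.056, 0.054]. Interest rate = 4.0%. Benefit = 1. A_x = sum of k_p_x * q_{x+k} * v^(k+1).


v = 0.961538
Year 0: k_p_x=1.0, q=0.012, term=0.011538
Year 1: k_p_x=0.988, q=0.028, term=0.025577
Year 2: k_p_x=0.960336, q=0.056, term=0.047809
Year 3: k_p_x=0.906557, q=0.054, term=0.041846
A_x = 0.1268


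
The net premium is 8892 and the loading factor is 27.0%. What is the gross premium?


Gross = net * (1 + loading)
= 8892 * (1 + 0.27)
= 8892 * 1.27
= 11292.84


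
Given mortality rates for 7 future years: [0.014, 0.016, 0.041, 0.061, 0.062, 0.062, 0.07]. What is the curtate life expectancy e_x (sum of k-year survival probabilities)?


e_x = sum_{k=1}^{n} k_p_x
k_p_x values:
  1_p_x = 0.986
  2_p_x = 0.970224
  3_p_x = 0.930445
  4_p_x = 0.873688
  5_p_x = 0.819519
  6_p_x = 0.768709
  7_p_x = 0.714899
e_x = 6.0635


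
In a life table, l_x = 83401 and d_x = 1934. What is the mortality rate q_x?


q_x = d_x / l_x
= 1934 / 83401
= 0.0232


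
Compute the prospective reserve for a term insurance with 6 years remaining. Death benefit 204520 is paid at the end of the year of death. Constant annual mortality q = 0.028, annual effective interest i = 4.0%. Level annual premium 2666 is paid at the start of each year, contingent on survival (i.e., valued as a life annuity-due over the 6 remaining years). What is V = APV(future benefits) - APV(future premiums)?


v = 1/(1+i) = 0.961538
APV(future benefits) per unit = sum_{k=0}^{5} k_p_x * q * v^(k+1) = 0.137325
APV(future benefits) = 204520 * 0.137325 = 28085.7443
Life annuity-due factor ä_{x:6} = sum_{k=0}^{5} k_p_x * v^k = 5.100649
APV(future premiums) = 2666 * 5.100649 = 13598.3309
V = 28085.7443 - 13598.3309
= 14487.4133


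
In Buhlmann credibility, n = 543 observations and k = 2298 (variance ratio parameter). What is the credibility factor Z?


Z = n / (n + k)
= 543 / (543 + 2298)
= 543 / 2841
= 0.1911


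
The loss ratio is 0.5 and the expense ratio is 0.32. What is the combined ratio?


Combined ratio = loss ratio + expense ratio
= 0.5 + 0.32
= 0.82


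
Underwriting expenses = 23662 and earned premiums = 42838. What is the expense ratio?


Expense ratio = expenses / premiums
= 23662 / 42838
= 0.5524


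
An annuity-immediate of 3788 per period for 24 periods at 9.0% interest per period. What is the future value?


FV = PMT * ((1+i)^n - 1) / i
= 3788 * ((1.09)^24 - 1) / 0.09
= 3788 * (7.911083 - 1) / 0.09
= 290879.8118


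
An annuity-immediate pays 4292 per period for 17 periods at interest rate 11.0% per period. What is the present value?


PV = PMT * (1 - (1+i)^(-n)) / i
= 4292 * (1 - (1+0.11)^(-17)) / 0.11
= 4292 * (1 - 0.169633) / 0.11
= 4292 * 7.548794
= 32399.4255


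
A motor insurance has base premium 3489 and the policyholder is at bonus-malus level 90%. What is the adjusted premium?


adjusted = base * BM_level / 100
= 3489 * 90 / 100
= 3489 * 0.9
= 3140.1


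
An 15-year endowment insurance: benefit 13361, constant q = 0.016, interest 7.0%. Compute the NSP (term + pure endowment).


Term component = 1778.424
Pure endowment = 15_p_x * v^15 * benefit = 0.785103 * 0.362446 * 13361 = 3801.9708
NSP = 5580.3948


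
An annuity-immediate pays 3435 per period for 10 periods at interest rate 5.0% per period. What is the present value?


PV = PMT * (1 - (1+i)^(-n)) / i
= 3435 * (1 - (1+0.05)^(-10)) / 0.05
= 3435 * (1 - 0.613913) / 0.05
= 3435 * 7.721735
= 26524.1595


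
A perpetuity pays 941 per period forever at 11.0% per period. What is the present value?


PV = PMT / i
= 941 / 0.11
= 8554.5455


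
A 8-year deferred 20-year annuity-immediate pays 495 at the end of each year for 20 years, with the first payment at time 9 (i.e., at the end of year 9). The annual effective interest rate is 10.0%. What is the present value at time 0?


PV at time 8 of the 20-year annuity-immediate:
a_n = 495 * (1-(1+0.1)^(-20))/0.1 = 4214.214
Discount back 8 years to time 0:
PV = 4214.214 * (1+0.1)^(-8)
= 4214.214 * 0.466507
= 1965.962


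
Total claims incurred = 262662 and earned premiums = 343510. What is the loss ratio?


Loss ratio = claims / premiums
= 262662 / 343510
= 0.7646


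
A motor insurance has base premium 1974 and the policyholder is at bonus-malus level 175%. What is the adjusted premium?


adjusted = base * BM_level / 100
= 1974 * 175 / 100
= 1974 * 1.75
= 3454.5


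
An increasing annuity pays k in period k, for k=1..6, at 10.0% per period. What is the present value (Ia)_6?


(Ia)_n = sum_{k=1}^{n} k * v^k, v = 1/(1+i)
v = 0.909091
Sum computed term by term:
(Ia)_6 = 14.0394


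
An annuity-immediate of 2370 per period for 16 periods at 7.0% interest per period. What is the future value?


FV = PMT * ((1+i)^n - 1) / i
= 2370 * ((1.07)^16 - 1) / 0.07
= 2370 * (2.952164 - 1) / 0.07
= 66094.6869


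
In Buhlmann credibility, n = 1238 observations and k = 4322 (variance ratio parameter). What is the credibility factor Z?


Z = n / (n + k)
= 1238 / (1238 + 4322)
= 1238 / 5560
= 0.2227


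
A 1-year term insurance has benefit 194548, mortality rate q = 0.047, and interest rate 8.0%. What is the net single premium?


NSP = benefit * q * v
v = 1/(1+i) = 0.925926
NSP = 194548 * 0.047 * 0.925926
= 8466.4407


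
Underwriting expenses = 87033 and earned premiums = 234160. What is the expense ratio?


Expense ratio = expenses / premiums
= 87033 / 234160
= 0.3717


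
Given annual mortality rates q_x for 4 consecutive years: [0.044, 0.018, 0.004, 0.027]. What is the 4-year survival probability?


p_k = 1 - q_k for each year
Survival = product of (1 - q_k)
= 0.956 * 0.982 * 0.996 * 0.973
= 0.9098


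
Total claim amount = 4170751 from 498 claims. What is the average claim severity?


severity = total / number
= 4170751 / 498
= 8375.002


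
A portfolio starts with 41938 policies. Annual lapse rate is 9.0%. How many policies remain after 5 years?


remaining = initial * (1 - lapse)^years
= 41938 * (1 - 0.09)^5
= 41938 * 0.624032
= 26170.6601


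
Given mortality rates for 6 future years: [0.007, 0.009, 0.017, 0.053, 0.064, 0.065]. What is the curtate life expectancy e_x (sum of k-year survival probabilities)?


e_x = sum_{k=1}^{n} k_p_x
k_p_x values:
  1_p_x = 0.993
  2_p_x = 0.984063
  3_p_x = 0.967334
  4_p_x = 0.916065
  5_p_x = 0.857437
  6_p_x = 0.801704
e_x = 5.5196


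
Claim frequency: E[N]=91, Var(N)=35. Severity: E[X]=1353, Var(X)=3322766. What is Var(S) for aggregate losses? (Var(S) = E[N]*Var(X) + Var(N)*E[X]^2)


Var(S) = E[N]*Var(X) + Var(N)*E[X]^2
= 91*3322766 + 35*1353^2
= 302371706 + 64071315
= 3.6644e+08


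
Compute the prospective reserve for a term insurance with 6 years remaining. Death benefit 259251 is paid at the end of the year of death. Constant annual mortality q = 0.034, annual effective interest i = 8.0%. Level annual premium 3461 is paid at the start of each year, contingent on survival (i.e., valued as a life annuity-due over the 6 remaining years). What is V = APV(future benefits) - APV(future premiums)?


v = 1/(1+i) = 0.925926
APV(future benefits) per unit = sum_{k=0}^{5} k_p_x * q * v^(k+1) = 0.145526
APV(future benefits) = 259251 * 0.145526 = 37727.809
Life annuity-due factor ä_{x:6} = sum_{k=0}^{5} k_p_x * v^k = 4.622596
APV(future premiums) = 3461 * 4.622596 = 15998.8064
V = 37727.809 - 15998.8064
= 21729.0026


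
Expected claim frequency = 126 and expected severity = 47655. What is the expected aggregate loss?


E[S] = E[N] * E[X]
= 126 * 47655
= 6.0045e+06


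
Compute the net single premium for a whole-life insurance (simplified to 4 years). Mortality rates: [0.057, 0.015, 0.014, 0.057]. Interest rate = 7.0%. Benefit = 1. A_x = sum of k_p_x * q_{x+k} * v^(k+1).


v = 0.934579
Year 0: k_p_x=1.0, q=0.057, term=0.053271
Year 1: k_p_x=0.943, q=0.015, term=0.012355
Year 2: k_p_x=0.928855, q=0.014, term=0.010615
Year 3: k_p_x=0.915851, q=0.057, term=0.039826
A_x = 0.1161


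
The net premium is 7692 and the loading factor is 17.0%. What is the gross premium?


Gross = net * (1 + loading)
= 7692 * (1 + 0.17)
= 7692 * 1.17
= 8999.64


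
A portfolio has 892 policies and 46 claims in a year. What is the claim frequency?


frequency = claims / policies
= 46 / 892
= 0.0516


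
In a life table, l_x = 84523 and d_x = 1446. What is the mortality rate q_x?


q_x = d_x / l_x
= 1446 / 84523
= 0.0171


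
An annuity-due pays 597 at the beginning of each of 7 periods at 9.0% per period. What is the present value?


PV_due = PMT * (1-(1+i)^(-n))/i * (1+i)
PV_immediate = 3004.6728
PV_due = 3004.6728 * 1.09
= 3275.0934


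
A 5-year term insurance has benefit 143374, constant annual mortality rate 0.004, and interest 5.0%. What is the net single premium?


NSP = benefit * sum_{k=0}^{n-1} k_p_x * q * v^(k+1)
With constant q=0.004, v=0.952381
Sum = 0.017187
NSP = 143374 * 0.017187
= 2464.1158
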